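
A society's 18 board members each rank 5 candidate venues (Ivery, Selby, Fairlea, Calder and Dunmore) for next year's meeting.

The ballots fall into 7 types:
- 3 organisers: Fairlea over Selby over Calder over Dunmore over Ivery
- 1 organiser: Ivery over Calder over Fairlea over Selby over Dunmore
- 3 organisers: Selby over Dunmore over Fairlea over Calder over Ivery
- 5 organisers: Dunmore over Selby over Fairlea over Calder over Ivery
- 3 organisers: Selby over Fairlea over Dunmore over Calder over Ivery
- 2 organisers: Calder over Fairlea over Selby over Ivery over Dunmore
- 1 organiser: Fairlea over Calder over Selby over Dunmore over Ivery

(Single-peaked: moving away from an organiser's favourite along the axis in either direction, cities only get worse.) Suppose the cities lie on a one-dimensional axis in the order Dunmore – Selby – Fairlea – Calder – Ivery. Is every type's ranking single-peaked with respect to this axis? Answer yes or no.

yes

Axis positions: Dunmore=1, Selby=2, Fairlea=3, Calder=4, Ivery=5.
Type 1 (peak Fairlea at position 3): ranking walks positions 3-2-4-1-5, expanding outward from the peak — single-peaked.
Type 2 (peak Ivery at position 5): ranking walks positions 5-4-3-2-1, expanding outward from the peak — single-peaked.
Type 3 (peak Selby at position 2): ranking walks positions 2-1-3-4-5, expanding outward from the peak — single-peaked.
Type 4 (peak Dunmore at position 1): ranking walks positions 1-2-3-4-5, expanding outward from the peak — single-peaked.
Type 5 (peak Selby at position 2): ranking walks positions 2-3-1-4-5, expanding outward from the peak — single-peaked.
Type 6 (peak Calder at position 4): ranking walks positions 4-3-2-5-1, expanding outward from the peak — single-peaked.
Type 7 (peak Fairlea at position 3): ranking walks positions 3-4-2-1-5, expanding outward from the peak — single-peaked.
Every ranking is single-peaked on this axis.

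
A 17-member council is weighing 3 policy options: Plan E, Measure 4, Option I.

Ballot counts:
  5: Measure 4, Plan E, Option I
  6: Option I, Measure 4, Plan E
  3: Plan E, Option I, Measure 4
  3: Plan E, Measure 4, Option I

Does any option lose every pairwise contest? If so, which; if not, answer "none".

none

Pairwise majorities:
Plan E vs Measure 4: Measure 4 wins 11–6.
Plan E vs Option I: 5+3+3 = 11 for Plan E, 6 for Option I — Plan E by 11–6.
Measure 4 vs Option I: Measure 4 is ranked higher on 5+3 = 8 ballots, Option I on 9. Option I wins 9–8.
Every option wins at least one matchup (Plan E beats Option I; Measure 4 beats Plan E; Option I beats Measure 4), so there is no Condorcet loser.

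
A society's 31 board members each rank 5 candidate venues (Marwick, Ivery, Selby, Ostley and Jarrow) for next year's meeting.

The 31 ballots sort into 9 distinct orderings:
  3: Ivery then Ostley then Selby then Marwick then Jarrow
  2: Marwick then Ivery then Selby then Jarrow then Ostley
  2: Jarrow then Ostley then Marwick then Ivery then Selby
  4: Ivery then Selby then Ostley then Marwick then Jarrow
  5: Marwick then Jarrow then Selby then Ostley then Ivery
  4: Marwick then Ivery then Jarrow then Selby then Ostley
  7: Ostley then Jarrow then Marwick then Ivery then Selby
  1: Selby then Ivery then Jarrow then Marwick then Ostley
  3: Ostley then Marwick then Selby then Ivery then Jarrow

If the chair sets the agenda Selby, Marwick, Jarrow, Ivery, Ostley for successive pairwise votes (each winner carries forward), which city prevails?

Ostley

Round 1: Selby vs Marwick — 8–23, Marwick advances.
Round 2: Marwick vs Jarrow — 21–10, Marwick advances.
Round 3: Marwick vs Ivery — 23–8, Marwick advances.
Round 4: Marwick vs Ostley — 12–19, Ostley advances.
The agenda winner is Ostley.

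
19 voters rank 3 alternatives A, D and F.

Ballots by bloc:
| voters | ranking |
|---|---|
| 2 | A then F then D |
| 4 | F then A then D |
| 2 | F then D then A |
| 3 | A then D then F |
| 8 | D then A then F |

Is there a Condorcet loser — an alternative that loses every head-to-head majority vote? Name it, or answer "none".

F

Pairwise majorities:
A vs D: A preferred on 2+4+3 = 9 ballots; D wins 10–9.
A–F: A 13–6.
D vs F: 3+8 = 11 for D, 8 for F — D by 11–8.
Only F has no wins; F is the Condorcet loser.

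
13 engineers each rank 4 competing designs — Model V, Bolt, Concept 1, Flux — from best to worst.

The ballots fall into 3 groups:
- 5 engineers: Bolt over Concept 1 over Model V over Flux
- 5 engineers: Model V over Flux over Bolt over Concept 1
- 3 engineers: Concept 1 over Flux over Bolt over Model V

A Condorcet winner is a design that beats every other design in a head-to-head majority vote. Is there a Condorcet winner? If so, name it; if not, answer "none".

none

Head-to-head results (13 engineers):
Model V vs Bolt: Bolt, 8–5.
Model V vs Concept 1: Concept 1 wins 8–5.
Model V vs Flux: Model V, 10–3.
Bolt–Concept 1: Bolt 10–3.
Bolt–Flux: Flux 8–5.
Concept 1 vs Flux: Concept 1, 8–5.
Every design loses at least once (Model V loses to Bolt; Bolt loses to Flux; Concept 1 loses to Bolt; Flux loses to Model V). The majority relation contains the cycle Model V → Flux → Bolt → Model V, so there is no Condorcet winner.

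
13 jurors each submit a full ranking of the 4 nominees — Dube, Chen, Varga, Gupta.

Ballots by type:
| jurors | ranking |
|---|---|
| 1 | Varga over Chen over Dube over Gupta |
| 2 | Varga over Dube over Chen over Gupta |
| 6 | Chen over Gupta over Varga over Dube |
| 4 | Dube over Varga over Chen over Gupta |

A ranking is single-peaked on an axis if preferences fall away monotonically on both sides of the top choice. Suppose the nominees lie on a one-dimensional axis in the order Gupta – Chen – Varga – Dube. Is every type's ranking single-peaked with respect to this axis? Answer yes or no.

yes

Axis positions: Gupta=1, Chen=2, Varga=3, Dube=4.
Type 1 (peak Varga at position 3): ranking walks positions 3-2-4-1, expanding outward from the peak — single-peaked.
Type 2 (peak Varga at position 3): ranking walks positions 3-4-2-1, expanding outward from the peak — single-peaked.
Type 3 (peak Chen at position 2): ranking walks positions 2-1-3-4, expanding outward from the peak — single-peaked.
Type 4 (peak Dube at position 4): ranking walks positions 4-3-2-1, expanding outward from the peak — single-peaked.
Every ranking is single-peaked on this axis.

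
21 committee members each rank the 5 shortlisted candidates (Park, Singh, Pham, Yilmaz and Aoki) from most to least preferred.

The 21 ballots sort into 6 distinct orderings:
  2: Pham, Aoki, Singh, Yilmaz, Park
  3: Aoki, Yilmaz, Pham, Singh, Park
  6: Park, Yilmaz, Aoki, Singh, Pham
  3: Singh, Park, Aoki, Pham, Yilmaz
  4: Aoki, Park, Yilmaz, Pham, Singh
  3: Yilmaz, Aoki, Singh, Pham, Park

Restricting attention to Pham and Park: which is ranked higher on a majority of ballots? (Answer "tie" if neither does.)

Ballots ranking Pham above Park: 2 + 3 + 3 = 8.
Ballots ranking Park above Pham: 21 − 8 = 13.
Park wins the head-to-head 13–8.

Park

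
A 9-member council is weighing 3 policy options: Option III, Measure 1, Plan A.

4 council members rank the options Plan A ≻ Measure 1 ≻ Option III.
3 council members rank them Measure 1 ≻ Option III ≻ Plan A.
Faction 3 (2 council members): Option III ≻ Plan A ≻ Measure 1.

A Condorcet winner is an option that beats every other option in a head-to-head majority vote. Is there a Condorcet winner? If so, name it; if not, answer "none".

none

Head-to-head results (9 council members):
Option III vs Measure 1: Option III is ranked higher on 2 ballots, Measure 1 on 7. Measure 1 wins 7–2.
Option III vs Plan A: Option III preferred on 3+2 = 5 ballots; Option III wins 5–4.
Measure 1–Plan A: Plan A 6–3.
Each option drops at least one matchup (Option III loses to Measure 1; Measure 1 loses to Plan A; Plan A loses to Option III); the cycle Option III > Plan A > Measure 1 > Option III rules out a Condorcet winner.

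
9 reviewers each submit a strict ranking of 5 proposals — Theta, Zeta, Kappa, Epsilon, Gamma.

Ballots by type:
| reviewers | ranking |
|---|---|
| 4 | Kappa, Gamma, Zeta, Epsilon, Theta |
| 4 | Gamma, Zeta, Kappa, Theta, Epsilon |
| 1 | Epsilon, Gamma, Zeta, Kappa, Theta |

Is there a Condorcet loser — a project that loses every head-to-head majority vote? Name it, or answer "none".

Theta

Head-to-head results (9 reviewers):
Theta–Zeta: Zeta 9–0.
Theta–Kappa: Kappa 9–0.
Theta–Epsilon: Epsilon 5–4.
Theta vs Gamma: Theta is ranked higher on 0 ballots, Gamma on 9. Gamma wins 9–0.
Zeta vs Kappa: Zeta wins 5–4.
Zeta vs Epsilon: Zeta preferred on 4+4 = 8 ballots; Zeta wins 8–1.
Zeta vs Gamma: Gamma, 9–0.
Kappa vs Epsilon: Kappa is ranked higher on 4+4 = 8 ballots, Epsilon on 1. Kappa wins 8–1.
Kappa vs Gamma: 4 to 5, Gamma.
Epsilon vs Gamma: Gamma wins 8–1.
Theta loses to every other project — it is the Condorcet loser.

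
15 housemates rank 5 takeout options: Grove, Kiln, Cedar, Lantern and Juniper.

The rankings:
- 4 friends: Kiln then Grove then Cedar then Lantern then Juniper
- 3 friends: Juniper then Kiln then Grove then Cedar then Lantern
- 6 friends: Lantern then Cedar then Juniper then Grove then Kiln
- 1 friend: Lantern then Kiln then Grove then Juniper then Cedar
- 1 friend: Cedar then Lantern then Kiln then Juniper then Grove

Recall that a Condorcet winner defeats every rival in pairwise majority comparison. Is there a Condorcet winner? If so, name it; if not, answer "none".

Check each pair by majority over 15 ballots:
Grove vs Kiln: Kiln, 9–6.
Grove–Cedar: Grove 8–7.
Grove vs Lantern: 4+3 = 7 for Grove, 8 for Lantern — Lantern by 8–7.
Grove vs Juniper: Grove preferred on 4+1 = 5 ballots; Juniper wins 10–5.
Kiln vs Cedar: Kiln, 8–7.
Kiln–Lantern: Lantern 8–7.
Kiln vs Juniper: Kiln preferred on 4+1+1 = 6 ballots; Juniper wins 9–6.
Cedar vs Lantern: Cedar is ranked higher on 4+3+1 = 8 ballots, Lantern on 7. Cedar wins 8–7.
Cedar vs Juniper: 4+6+1 = 11 for Cedar, 4 for Juniper — Cedar by 11–4.
Lantern vs Juniper: 4+6+1+1 = 12 for Lantern, 3 for Juniper — Lantern by 12–3.
No restaurant is unbeaten: Grove loses to Kiln; Kiln loses to Lantern; Cedar loses to Grove; Lantern loses to Cedar; Juniper loses to Cedar. In particular Grove → Cedar → Lantern → Grove is a majority cycle — no Condorcet winner exists.

none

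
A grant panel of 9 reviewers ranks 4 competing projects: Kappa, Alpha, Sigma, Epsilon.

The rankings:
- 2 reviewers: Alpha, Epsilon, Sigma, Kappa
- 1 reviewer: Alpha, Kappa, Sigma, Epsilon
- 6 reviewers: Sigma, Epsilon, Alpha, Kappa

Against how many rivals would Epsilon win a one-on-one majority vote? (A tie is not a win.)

2

Epsilon against each rival (9 reviewers):
Epsilon vs Kappa: Epsilon, 8–1.
Epsilon vs Alpha: 6 for Epsilon, 3 for Alpha — Epsilon by 6–3.
Epsilon vs Sigma: Epsilon is ranked higher on 2 ballots, Sigma on 7. Sigma wins 7–2.
Epsilon beats Kappa, Alpha; loses to Sigma — 2 pairwise wins.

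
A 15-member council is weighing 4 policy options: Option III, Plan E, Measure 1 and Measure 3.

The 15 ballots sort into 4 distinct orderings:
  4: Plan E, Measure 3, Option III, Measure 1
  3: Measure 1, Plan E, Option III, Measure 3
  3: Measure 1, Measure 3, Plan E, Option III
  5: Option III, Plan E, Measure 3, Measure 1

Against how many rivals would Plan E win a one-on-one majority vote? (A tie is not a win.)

Plan E against each rival (15 council members):
Plan E vs Option III: Plan E, 10–5.
Plan E vs Measure 1: 9 to 6, Plan E.
Plan E vs Measure 3: Plan E, 12–3.
Plan E beats Option III, Measure 1, Measure 3 — 3 pairwise wins.

3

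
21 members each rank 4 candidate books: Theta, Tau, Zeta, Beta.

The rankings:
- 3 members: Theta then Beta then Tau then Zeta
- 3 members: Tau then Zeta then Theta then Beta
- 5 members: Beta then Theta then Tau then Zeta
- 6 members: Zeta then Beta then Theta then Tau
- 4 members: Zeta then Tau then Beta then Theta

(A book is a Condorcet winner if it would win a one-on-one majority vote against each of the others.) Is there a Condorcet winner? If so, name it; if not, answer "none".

none

Check each pair by majority over 21 ballots:
Theta vs Tau: Theta, 14–7.
Theta–Zeta: Zeta 13–8.
Theta–Beta: Beta 15–6.
Tau vs Zeta: 11 to 10, Tau.
Tau vs Beta: Beta, 14–7.
Zeta vs Beta: Zeta is ranked higher on 3+6+4 = 13 ballots, Beta on 8. Zeta wins 13–8.
Every book loses at least once (Theta loses to Zeta; Tau loses to Theta; Zeta loses to Tau; Beta loses to Zeta). The majority relation contains the cycle Theta > Tau > Zeta > Theta, so there is no Condorcet winner.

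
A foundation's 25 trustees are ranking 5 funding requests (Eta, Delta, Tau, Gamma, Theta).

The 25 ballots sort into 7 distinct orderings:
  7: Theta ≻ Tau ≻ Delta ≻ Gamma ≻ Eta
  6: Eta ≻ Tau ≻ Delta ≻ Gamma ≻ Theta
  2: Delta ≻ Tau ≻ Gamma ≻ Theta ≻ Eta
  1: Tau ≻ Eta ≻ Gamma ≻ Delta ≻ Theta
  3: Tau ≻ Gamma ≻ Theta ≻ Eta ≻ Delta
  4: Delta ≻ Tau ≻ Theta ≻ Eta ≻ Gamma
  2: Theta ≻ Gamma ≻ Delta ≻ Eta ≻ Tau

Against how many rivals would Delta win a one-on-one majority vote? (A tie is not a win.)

Delta against each rival (25 reviewers):
Delta vs Eta: Delta, 15–10.
Delta vs Tau: 2+4+2 = 8 for Delta, 17 for Tau — Tau by 17–8.
Delta–Gamma: Delta 19–6.
Delta vs Theta: 13 to 12, Delta.
Delta beats Eta, Gamma, Theta; loses to Tau — 3 pairwise wins.

3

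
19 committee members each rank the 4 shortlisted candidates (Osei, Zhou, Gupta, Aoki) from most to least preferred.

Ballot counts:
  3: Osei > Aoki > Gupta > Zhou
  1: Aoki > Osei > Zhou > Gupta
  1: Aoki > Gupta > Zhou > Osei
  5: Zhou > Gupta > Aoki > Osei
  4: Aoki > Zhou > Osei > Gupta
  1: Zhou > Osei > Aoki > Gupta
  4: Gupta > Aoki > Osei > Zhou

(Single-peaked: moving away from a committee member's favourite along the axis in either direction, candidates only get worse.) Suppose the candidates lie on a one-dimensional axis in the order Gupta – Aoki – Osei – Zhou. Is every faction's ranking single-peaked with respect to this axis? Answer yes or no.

no

Axis positions: Gupta=1, Aoki=2, Osei=3, Zhou=4.
Faction 1 (peak Osei at position 3): ranking walks positions 3-2-1-4, expanding outward from the peak — single-peaked.
Faction 2 (peak Aoki at position 2): ranking walks positions 2-3-4-1, expanding outward from the peak — single-peaked.
Faction 3: ranking walks positions 2-1-4-3; Zhou is ranked above Osei even though Osei lies between Zhou and the peak Aoki on the axis — preferences dip and rise again. Not single-peaked.
Faction 4: ranking walks positions 4-1-2-3; Gupta is ranked above Osei even though Osei lies between Gupta and the peak Zhou on the axis — preferences dip and rise again. Not single-peaked.
Faction 5: ranking walks positions 2-4-3-1; Zhou is ranked above Osei even though Osei lies between Zhou and the peak Aoki on the axis — preferences dip and rise again. Not single-peaked.
Faction 6 (peak Zhou at position 4): ranking walks positions 4-3-2-1, expanding outward from the peak — single-peaked.
Faction 7 (peak Gupta at position 1): ranking walks positions 1-2-3-4, expanding outward from the peak — single-peaked.
Faction 3 violates single-peakedness, so the profile is not single-peaked on this axis.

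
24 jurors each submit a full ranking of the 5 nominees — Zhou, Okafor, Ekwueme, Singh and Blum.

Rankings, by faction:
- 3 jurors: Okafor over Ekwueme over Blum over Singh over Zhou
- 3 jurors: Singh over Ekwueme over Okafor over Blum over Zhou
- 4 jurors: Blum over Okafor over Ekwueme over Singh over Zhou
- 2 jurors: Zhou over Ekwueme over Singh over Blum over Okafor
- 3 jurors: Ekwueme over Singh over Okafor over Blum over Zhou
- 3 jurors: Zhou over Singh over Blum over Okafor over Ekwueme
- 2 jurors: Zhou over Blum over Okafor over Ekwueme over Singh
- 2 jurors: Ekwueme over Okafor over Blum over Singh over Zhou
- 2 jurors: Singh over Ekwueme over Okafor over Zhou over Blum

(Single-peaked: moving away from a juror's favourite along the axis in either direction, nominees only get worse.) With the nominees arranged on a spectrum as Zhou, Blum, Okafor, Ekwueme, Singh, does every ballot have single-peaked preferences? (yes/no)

no

Axis positions: Zhou=1, Blum=2, Okafor=3, Ekwueme=4, Singh=5.
Faction 1 (peak Okafor at position 3): ranking walks positions 3-4-2-5-1, expanding outward from the peak — single-peaked.
Faction 2 (peak Singh at position 5): ranking walks positions 5-4-3-2-1, expanding outward from the peak — single-peaked.
Faction 3 (peak Blum at position 2): ranking walks positions 2-3-4-5-1, expanding outward from the peak — single-peaked.
Faction 4: ranking walks positions 1-4-5-2-3; Ekwueme is ranked above Blum even though Blum lies between Ekwueme and the peak Zhou on the axis — preferences dip and rise again. Not single-peaked.
Faction 5 (peak Ekwueme at position 4): ranking walks positions 4-5-3-2-1, expanding outward from the peak — single-peaked.
Faction 6: ranking walks positions 1-5-2-3-4; Singh is ranked above Blum even though Blum lies between Singh and the peak Zhou on the axis — preferences dip and rise again. Not single-peaked.
Faction 7 (peak Zhou at position 1): ranking walks positions 1-2-3-4-5, expanding outward from the peak — single-peaked.
Faction 8 (peak Ekwueme at position 4): ranking walks positions 4-3-2-5-1, expanding outward from the peak — single-peaked.
Faction 9: ranking walks positions 5-4-3-1-2; Zhou is ranked above Blum even though Blum lies between Zhou and the peak Singh on the axis — preferences dip and rise again. Not single-peaked.
Faction 4 violates single-peakedness, so the profile is not single-peaked on this axis.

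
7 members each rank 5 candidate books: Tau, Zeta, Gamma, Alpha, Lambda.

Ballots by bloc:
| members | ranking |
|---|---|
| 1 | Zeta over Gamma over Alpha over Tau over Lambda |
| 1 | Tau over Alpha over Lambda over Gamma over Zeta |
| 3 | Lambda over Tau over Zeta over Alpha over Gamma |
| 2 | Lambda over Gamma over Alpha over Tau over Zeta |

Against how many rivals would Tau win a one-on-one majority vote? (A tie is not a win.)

3

Tau against each rival (7 members):
Tau vs Zeta: Tau, 6–1.
Tau vs Gamma: Tau, 4–3.
Tau vs Alpha: Tau preferred on 1+3 = 4 ballots; Tau wins 4–3.
Tau vs Lambda: 2 to 5, Lambda.
Tau beats Zeta, Gamma, Alpha; loses to Lambda — 3 pairwise wins.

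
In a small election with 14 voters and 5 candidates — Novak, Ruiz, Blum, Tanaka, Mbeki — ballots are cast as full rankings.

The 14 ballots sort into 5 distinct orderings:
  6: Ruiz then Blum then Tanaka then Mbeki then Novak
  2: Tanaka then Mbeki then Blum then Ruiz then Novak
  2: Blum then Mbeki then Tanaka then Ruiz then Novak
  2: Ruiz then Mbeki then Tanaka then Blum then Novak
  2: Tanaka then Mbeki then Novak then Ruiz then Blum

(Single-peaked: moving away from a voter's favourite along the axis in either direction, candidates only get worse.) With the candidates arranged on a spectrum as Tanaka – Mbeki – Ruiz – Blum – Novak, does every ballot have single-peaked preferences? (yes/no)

no

Axis positions: Tanaka=1, Mbeki=2, Ruiz=3, Blum=4, Novak=5.
Type 1: ranking walks positions 3-4-1-2-5; Tanaka is ranked above Mbeki even though Mbeki lies between Tanaka and the peak Ruiz on the axis — preferences dip and rise again. Not single-peaked.
Type 2: ranking walks positions 1-2-4-3-5; Blum is ranked above Ruiz even though Ruiz lies between Blum and the peak Tanaka on the axis — preferences dip and rise again. Not single-peaked.
Type 3: ranking walks positions 4-2-1-3-5; Mbeki is ranked above Ruiz even though Ruiz lies between Mbeki and the peak Blum on the axis — preferences dip and rise again. Not single-peaked.
Type 4 (peak Ruiz at position 3): ranking walks positions 3-2-1-4-5, expanding outward from the peak — single-peaked.
Type 5: ranking walks positions 1-2-5-3-4; Novak is ranked above Ruiz even though Ruiz lies between Novak and the peak Tanaka on the axis — preferences dip and rise again. Not single-peaked.
Type 1 violates single-peakedness, so the profile is not single-peaked on this axis.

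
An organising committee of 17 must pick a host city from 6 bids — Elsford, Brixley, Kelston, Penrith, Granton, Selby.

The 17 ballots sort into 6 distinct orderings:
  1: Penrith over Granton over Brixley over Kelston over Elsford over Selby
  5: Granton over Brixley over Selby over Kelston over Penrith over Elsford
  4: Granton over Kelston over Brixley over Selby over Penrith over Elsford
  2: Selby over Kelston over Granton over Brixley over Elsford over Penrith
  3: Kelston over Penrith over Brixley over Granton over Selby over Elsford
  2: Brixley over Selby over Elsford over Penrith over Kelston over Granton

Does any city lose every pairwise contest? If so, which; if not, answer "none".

Elsford

Head-to-head results (17 organisers):
Elsford vs Brixley: 0 to 17, Brixley.
Elsford vs Kelston: Elsford preferred on 2 ballots; Kelston wins 15–2.
Elsford vs Penrith: Penrith wins 13–4.
Elsford vs Granton: Granton wins 15–2.
Elsford vs Selby: 1 for Elsford, 16 for Selby — Selby by 16–1.
Brixley vs Kelston: Brixley preferred on 1+5+2 = 8 ballots; Kelston wins 9–8.
Brixley vs Penrith: Brixley is ranked higher on 5+4+2+2 = 13 ballots, Penrith on 4. Brixley wins 13–4.
Brixley vs Granton: Brixley is ranked higher on 3+2 = 5 ballots, Granton on 12. Granton wins 12–5.
Brixley vs Selby: 15 to 2, Brixley.
Kelston vs Penrith: Kelston preferred on 5+4+2+3 = 14 ballots; Kelston wins 14–3.
Kelston vs Granton: Granton wins 10–7.
Kelston vs Selby: Kelston preferred on 1+4+3 = 8 ballots; Selby wins 9–8.
Penrith vs Granton: Granton, 11–6.
Penrith vs Selby: Selby, 13–4.
Granton vs Selby: Granton, 13–4.
Elsford loses to every other city — it is the Condorcet loser.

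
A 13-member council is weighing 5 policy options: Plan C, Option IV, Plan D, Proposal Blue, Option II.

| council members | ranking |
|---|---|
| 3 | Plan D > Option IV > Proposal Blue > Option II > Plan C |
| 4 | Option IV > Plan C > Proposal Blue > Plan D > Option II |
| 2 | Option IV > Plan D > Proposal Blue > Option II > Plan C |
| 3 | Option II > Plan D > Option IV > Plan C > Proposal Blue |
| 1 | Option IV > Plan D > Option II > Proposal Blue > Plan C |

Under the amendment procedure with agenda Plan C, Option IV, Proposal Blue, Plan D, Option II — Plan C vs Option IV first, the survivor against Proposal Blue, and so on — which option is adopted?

Option IV

Round 1: Plan C vs Option IV — 0–13, Option IV advances.
Round 2: Option IV vs Proposal Blue — 13–0, Option IV advances.
Round 3: Option IV vs Plan D — 7–6, Option IV advances.
Round 4: Option IV vs Option II — 10–3, Option IV advances.
The agenda winner is Option IV.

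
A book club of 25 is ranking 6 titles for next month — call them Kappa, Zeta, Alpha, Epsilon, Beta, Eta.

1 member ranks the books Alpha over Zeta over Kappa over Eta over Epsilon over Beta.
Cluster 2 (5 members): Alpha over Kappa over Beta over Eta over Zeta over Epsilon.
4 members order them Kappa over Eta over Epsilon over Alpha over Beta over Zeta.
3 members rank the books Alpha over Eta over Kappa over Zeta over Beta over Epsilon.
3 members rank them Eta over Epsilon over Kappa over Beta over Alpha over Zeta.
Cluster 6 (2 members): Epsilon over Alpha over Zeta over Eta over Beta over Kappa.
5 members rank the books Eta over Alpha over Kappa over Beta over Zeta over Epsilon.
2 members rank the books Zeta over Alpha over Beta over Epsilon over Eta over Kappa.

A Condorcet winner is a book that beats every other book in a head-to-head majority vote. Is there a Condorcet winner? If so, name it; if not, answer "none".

Check each pair by majority over 25 ballots:
Kappa vs Zeta: Kappa, 20–5.
Kappa vs Alpha: Alpha, 18–7.
Kappa vs Epsilon: 18 to 7, Kappa.
Kappa vs Beta: Kappa wins 21–4.
Kappa vs Eta: Eta, 15–10.
Zeta–Alpha: Alpha 23–2.
Zeta vs Epsilon: Zeta, 16–9.
Zeta vs Beta: Zeta is ranked higher on 1+3+2+2 = 8 ballots, Beta on 17. Beta wins 17–8.
Zeta vs Eta: 1+2+2 = 5 for Zeta, 20 for Eta — Eta by 20–5.
Alpha–Epsilon: Alpha 16–9.
Alpha vs Beta: Alpha wins 22–3.
Alpha vs Eta: Alpha preferred on 1+5+3+2+2 = 13 ballots; Alpha wins 13–12.
Epsilon vs Beta: 10 to 15, Beta.
Epsilon vs Eta: Epsilon preferred on 2+2 = 4 ballots; Eta wins 21–4.
Beta vs Eta: Eta wins 18–7.
Alpha defeats every rival head-to-head and is the Condorcet winner.

Alpha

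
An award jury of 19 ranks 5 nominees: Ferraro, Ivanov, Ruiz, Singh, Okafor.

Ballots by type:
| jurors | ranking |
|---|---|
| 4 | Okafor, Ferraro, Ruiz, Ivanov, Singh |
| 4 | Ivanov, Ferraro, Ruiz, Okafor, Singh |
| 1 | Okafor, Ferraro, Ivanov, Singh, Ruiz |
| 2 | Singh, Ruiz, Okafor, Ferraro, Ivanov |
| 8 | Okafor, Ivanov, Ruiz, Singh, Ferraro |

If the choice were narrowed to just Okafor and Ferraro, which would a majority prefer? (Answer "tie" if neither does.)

Okafor

Ballots ranking Okafor above Ferraro: 4 + 1 + 2 + 8 = 15.
Ballots ranking Ferraro above Okafor: 19 − 15 = 4.
Okafor wins the head-to-head 15–4.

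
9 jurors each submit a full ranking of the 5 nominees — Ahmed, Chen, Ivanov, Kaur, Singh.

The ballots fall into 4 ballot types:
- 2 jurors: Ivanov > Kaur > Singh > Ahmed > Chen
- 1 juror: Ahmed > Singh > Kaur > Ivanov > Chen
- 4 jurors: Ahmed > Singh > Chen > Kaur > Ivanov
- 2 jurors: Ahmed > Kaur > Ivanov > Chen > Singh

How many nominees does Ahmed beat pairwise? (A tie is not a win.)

Ahmed against each rival (9 jurors):
Ahmed vs Chen: Ahmed, 9–0.
Ahmed vs Ivanov: 7 to 2, Ahmed.
Ahmed vs Kaur: Ahmed is ranked higher on 1+4+2 = 7 ballots, Kaur on 2. Ahmed wins 7–2.
Ahmed vs Singh: Ahmed, 7–2.
Ahmed beats Chen, Ivanov, Kaur, Singh — 4 pairwise wins.

4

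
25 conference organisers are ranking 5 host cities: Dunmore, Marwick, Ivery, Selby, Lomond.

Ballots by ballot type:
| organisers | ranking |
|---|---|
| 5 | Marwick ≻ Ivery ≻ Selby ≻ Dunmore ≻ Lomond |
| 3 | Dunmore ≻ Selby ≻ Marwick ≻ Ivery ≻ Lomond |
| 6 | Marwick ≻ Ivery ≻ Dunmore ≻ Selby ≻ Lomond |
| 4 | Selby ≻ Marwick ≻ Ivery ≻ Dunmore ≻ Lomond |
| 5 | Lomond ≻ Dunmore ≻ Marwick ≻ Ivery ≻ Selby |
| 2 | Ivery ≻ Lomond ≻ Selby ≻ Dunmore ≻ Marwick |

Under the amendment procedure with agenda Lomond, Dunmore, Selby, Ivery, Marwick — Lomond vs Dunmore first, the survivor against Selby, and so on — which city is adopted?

Round 1: Lomond vs Dunmore — 7–18, Dunmore advances.
Round 2: Dunmore vs Selby — 14–11, Dunmore advances.
Round 3: Dunmore vs Ivery — 8–17, Ivery advances.
Round 4: Ivery vs Marwick — 2–23, Marwick advances.
Marwick survives the agenda.

Marwick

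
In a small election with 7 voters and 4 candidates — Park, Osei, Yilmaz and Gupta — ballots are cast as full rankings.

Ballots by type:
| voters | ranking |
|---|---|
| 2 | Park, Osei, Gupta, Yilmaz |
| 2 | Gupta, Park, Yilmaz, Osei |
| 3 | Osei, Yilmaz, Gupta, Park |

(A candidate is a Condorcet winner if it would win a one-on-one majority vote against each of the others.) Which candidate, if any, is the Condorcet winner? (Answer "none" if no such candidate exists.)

Pairwise majorities:
Park vs Osei: Park preferred on 2+2 = 4 ballots; Park wins 4–3.
Park vs Yilmaz: 2+2 = 4 for Park, 3 for Yilmaz — Park by 4–3.
Park vs Gupta: Park is ranked higher on 2 ballots, Gupta on 5. Gupta wins 5–2.
Osei vs Yilmaz: 5 to 2, Osei.
Osei vs Gupta: Osei preferred on 2+3 = 5 ballots; Osei wins 5–2.
Yilmaz vs Gupta: 3 to 4, Gupta.
Each candidate drops at least one matchup (Park loses to Gupta; Osei loses to Park; Yilmaz loses to Park; Gupta loses to Osei); the cycle Park → Osei → Gupta → Park rules out a Condorcet winner.

none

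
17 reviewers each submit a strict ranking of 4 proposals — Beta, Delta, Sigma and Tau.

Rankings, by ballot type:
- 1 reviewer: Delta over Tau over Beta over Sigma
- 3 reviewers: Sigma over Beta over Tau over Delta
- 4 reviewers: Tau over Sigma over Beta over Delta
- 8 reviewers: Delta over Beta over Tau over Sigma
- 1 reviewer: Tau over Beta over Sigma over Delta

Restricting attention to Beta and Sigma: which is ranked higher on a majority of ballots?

Ballots ranking Beta above Sigma: 1 + 8 + 1 = 10.
Ballots ranking Sigma above Beta: 17 − 10 = 7.
Beta wins the head-to-head 10–7.

Beta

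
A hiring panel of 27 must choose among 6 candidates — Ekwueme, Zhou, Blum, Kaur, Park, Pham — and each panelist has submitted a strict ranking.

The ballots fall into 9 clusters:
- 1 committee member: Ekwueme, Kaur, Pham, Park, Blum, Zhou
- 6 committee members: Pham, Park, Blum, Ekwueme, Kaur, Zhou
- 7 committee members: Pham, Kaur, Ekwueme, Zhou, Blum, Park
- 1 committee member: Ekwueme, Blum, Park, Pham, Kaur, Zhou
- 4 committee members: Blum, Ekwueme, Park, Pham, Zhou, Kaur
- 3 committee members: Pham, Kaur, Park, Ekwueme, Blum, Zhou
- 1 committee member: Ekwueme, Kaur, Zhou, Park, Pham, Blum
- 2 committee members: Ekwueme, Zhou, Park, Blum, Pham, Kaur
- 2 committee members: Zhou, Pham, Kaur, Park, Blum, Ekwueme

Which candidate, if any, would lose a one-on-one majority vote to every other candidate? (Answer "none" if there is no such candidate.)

Zhou

Head-to-head results (27 committee members):
Ekwueme–Zhou: Ekwueme 25–2.
Ekwueme vs Blum: 15 to 12, Ekwueme.
Ekwueme vs Kaur: Ekwueme is ranked higher on 1+6+1+4+1+2 = 15 ballots, Kaur on 12. Ekwueme wins 15–12.
Ekwueme vs Park: 1+7+1+4+1+2 = 16 for Ekwueme, 11 for Park — Ekwueme by 16–11.
Ekwueme vs Pham: Pham, 18–9.
Zhou vs Blum: Blum wins 15–12.
Zhou vs Kaur: Kaur, 19–8.
Zhou vs Park: 12 to 15, Park.
Zhou vs Pham: Pham wins 22–5.
Blum vs Kaur: Blum is ranked higher on 6+1+4+2 = 13 ballots, Kaur on 14. Kaur wins 14–13.
Blum vs Park: Blum preferred on 7+1+4 = 12 ballots; Park wins 15–12.
Blum vs Pham: Blum preferred on 1+4+2 = 7 ballots; Pham wins 20–7.
Kaur vs Park: Kaur wins 14–13.
Kaur vs Pham: Kaur preferred on 1+1 = 2 ballots; Pham wins 25–2.
Park vs Pham: Park preferred on 1+4+1+2 = 8 ballots; Pham wins 19–8.
Zhou is beaten in every head-to-head and is the Condorcet loser.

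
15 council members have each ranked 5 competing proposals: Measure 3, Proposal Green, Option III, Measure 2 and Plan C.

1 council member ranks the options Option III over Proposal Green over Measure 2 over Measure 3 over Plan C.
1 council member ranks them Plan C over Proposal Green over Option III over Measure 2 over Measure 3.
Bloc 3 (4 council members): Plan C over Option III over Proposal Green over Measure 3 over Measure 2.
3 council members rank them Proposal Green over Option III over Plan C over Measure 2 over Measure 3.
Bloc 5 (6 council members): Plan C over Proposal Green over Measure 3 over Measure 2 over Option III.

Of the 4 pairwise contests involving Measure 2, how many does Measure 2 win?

Measure 2 against each rival (15 council members):
Measure 2–Measure 3: Measure 3 10–5.
Measure 2 vs Proposal Green: Proposal Green, 15–0.
Measure 2 vs Option III: 6 for Measure 2, 9 for Option III — Option III by 9–6.
Measure 2 vs Plan C: Plan C, 14–1.
Measure 2 beats no one; loses to Measure 3, Proposal Green, Option III, Plan C — 0 pairwise wins.

0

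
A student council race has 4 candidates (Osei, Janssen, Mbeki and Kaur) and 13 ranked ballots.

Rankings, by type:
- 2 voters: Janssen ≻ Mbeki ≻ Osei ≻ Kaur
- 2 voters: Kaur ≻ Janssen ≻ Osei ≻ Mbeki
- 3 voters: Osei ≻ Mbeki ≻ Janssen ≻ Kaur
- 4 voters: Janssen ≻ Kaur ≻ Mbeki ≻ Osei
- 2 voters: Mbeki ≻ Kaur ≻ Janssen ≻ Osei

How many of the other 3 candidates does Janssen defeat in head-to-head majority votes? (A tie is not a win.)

3

Janssen against each rival (13 voters):
Janssen vs Osei: 2+2+4+2 = 10 for Janssen, 3 for Osei — Janssen by 10–3.
Janssen vs Mbeki: Janssen wins 8–5.
Janssen vs Kaur: Janssen preferred on 2+3+4 = 9 ballots; Janssen wins 9–4.
Janssen beats Osei, Mbeki, Kaur — 3 pairwise wins.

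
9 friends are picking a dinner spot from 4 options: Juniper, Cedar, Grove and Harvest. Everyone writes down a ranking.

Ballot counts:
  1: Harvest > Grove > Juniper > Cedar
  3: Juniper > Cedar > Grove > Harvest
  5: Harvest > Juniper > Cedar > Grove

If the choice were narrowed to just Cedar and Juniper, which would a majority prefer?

No ballot ranks Cedar above Juniper: 0.
Ballots ranking Juniper above Cedar: 9 − 0 = 9.
Juniper wins the head-to-head 9–0.

Juniper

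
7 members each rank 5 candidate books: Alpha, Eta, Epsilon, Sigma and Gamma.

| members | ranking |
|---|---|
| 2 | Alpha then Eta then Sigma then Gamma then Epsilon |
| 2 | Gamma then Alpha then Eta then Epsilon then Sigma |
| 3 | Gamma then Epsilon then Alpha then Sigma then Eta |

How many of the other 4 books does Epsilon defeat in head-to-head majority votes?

1

Epsilon against each rival (7 members):
Epsilon vs Alpha: 3 for Epsilon, 4 for Alpha — Alpha by 4–3.
Epsilon vs Eta: Eta wins 4–3.
Epsilon vs Sigma: Epsilon is ranked higher on 2+3 = 5 ballots, Sigma on 2. Epsilon wins 5–2.
Epsilon–Gamma: Gamma 7–0.
Epsilon beats Sigma; loses to Alpha, Eta, Gamma — 1 pairwise win.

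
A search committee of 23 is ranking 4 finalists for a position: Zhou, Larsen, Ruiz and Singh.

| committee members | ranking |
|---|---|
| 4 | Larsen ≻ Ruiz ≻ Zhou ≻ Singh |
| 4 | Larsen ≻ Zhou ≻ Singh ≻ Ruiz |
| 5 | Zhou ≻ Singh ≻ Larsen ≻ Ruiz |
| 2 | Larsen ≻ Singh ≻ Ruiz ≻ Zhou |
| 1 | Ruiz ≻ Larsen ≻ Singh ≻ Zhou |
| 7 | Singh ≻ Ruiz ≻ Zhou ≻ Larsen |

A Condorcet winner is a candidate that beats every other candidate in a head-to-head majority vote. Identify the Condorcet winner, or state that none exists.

none

Head-to-head results (23 committee members):
Zhou vs Larsen: 5+7 = 12 for Zhou, 11 for Larsen — Zhou by 12–11.
Zhou vs Ruiz: Zhou preferred on 4+5 = 9 ballots; Ruiz wins 14–9.
Zhou vs Singh: Zhou is ranked higher on 4+4+5 = 13 ballots, Singh on 10. Zhou wins 13–10.
Larsen vs Ruiz: Larsen is ranked higher on 4+4+5+2 = 15 ballots, Ruiz on 8. Larsen wins 15–8.
Larsen vs Singh: Larsen is ranked higher on 4+4+2+1 = 11 ballots, Singh on 12. Singh wins 12–11.
Ruiz vs Singh: Ruiz preferred on 4+1 = 5 ballots; Singh wins 18–5.
Each candidate drops at least one matchup (Zhou loses to Ruiz; Larsen loses to Zhou; Ruiz loses to Larsen; Singh loses to Zhou); the cycle Zhou > Larsen > Ruiz > Zhou rules out a Condorcet winner.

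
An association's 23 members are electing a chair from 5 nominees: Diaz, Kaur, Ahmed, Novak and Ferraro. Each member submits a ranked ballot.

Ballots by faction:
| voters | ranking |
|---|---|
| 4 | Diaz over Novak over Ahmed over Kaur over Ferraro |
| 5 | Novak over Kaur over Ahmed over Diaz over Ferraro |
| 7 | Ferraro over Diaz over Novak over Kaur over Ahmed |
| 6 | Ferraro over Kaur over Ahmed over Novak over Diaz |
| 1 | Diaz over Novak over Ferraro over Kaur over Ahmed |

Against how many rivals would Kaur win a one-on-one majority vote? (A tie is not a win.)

1

Kaur against each rival (23 voters):
Kaur vs Diaz: Kaur is ranked higher on 5+6 = 11 ballots, Diaz on 12. Diaz wins 12–11.
Kaur vs Ahmed: Kaur wins 19–4.
Kaur vs Novak: Novak wins 17–6.
Kaur vs Ferraro: Ferraro, 14–9.
Kaur beats Ahmed; loses to Diaz, Novak, Ferraro — 1 pairwise win.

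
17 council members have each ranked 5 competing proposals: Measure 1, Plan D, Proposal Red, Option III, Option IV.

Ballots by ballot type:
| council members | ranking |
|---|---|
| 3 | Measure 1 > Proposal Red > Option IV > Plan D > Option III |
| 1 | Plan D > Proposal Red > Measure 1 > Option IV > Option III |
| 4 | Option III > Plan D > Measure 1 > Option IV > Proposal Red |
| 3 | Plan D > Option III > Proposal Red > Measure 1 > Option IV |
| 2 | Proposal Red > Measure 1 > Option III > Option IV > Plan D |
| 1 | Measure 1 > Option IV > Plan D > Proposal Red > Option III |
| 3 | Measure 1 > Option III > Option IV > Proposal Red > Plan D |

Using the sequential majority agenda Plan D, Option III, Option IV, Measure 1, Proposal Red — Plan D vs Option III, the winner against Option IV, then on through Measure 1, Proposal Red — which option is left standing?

Round 1: Plan D vs Option III — 8–9, Option III advances.
Round 2: Option III vs Option IV — 12–5, Option III advances.
Round 3: Option III vs Measure 1 — 7–10, Measure 1 advances.
Round 4: Measure 1 vs Proposal Red — 11–6, Measure 1 advances.
The agenda winner is Measure 1.

Measure 1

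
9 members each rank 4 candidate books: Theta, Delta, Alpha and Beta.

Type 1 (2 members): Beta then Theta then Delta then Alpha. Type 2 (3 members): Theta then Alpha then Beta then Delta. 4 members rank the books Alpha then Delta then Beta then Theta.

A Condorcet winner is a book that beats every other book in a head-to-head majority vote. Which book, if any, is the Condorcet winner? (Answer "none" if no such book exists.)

Check each pair by majority over 9 ballots:
Theta vs Delta: Theta preferred on 2+3 = 5 ballots; Theta wins 5–4.
Theta–Alpha: Theta 5–4.
Theta vs Beta: Beta, 6–3.
Delta vs Alpha: Alpha, 7–2.
Delta vs Beta: Delta preferred on 4 ballots; Beta wins 5–4.
Alpha vs Beta: Alpha preferred on 3+4 = 7 ballots; Alpha wins 7–2.
No book is unbeaten: Theta loses to Beta; Delta loses to Theta; Alpha loses to Theta; Beta loses to Alpha. In particular Theta beats Alpha beats Beta beats Theta is a majority cycle — no Condorcet winner exists.

none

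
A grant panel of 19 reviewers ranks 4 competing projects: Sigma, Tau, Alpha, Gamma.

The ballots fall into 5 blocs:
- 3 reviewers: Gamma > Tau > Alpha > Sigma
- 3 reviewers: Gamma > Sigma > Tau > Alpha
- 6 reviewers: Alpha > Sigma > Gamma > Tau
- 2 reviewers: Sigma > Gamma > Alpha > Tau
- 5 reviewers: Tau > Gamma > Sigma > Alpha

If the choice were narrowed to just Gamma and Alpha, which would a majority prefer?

Ballots ranking Gamma above Alpha: 3 + 3 + 2 + 5 = 13.
Ballots ranking Alpha above Gamma: 19 − 13 = 6.
Gamma wins the head-to-head 13–6.

Gamma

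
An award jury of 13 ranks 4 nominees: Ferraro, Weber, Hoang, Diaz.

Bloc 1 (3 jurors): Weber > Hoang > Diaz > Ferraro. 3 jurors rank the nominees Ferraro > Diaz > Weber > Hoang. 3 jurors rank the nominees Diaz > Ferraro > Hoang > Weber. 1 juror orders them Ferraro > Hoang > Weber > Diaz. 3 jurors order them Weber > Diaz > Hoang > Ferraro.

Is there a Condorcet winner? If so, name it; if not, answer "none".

none

Pairwise majorities:
Ferraro–Weber: Ferraro 7–6.
Ferraro–Hoang: Ferraro 7–6.
Ferraro vs Diaz: Diaz wins 9–4.
Weber–Hoang: Weber 9–4.
Weber vs Diaz: Weber, 7–6.
Hoang–Diaz: Diaz 9–4.
Every nominee loses at least once (Ferraro loses to Diaz; Weber loses to Ferraro; Hoang loses to Ferraro; Diaz loses to Weber). The majority relation contains the cycle Ferraro > Weber > Diaz > Ferraro, so there is no Condorcet winner.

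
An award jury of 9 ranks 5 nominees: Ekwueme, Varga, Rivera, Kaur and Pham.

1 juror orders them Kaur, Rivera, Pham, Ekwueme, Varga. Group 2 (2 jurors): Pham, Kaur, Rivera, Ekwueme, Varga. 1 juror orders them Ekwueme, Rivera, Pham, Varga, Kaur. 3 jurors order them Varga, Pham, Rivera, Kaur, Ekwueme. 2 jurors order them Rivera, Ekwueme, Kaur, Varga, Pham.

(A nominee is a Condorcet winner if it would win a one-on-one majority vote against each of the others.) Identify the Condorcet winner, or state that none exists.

Pairwise majorities:
Ekwueme vs Varga: Ekwueme wins 6–3.
Ekwueme vs Rivera: Rivera wins 8–1.
Ekwueme vs Kaur: Kaur wins 6–3.
Ekwueme vs Pham: Pham wins 6–3.
Varga vs Rivera: Rivera, 6–3.
Varga vs Kaur: Kaur wins 5–4.
Varga vs Pham: Varga, 5–4.
Rivera vs Kaur: Rivera wins 6–3.
Rivera–Pham: Pham 5–4.
Kaur vs Pham: Pham wins 6–3.
Every nominee loses at least once (Ekwueme loses to Rivera; Varga loses to Ekwueme; Rivera loses to Pham; Kaur loses to Rivera; Pham loses to Varga). The majority relation contains the cycle Ekwueme > Varga > Pham > Ekwueme, so there is no Condorcet winner.

none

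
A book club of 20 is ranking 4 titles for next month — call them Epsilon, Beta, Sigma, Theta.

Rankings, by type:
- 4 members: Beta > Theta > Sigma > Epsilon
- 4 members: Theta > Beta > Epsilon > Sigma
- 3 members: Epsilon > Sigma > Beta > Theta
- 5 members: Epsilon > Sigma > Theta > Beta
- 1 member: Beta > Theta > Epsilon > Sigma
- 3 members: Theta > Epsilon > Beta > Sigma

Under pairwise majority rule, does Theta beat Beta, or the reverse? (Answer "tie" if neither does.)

Theta

Ballots ranking Theta above Beta: 4 + 5 + 3 = 12.
Ballots ranking Beta above Theta: 20 − 12 = 8.
Theta wins the head-to-head 12–8.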